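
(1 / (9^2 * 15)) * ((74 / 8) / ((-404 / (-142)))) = 2627 / 981720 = 0.00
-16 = -16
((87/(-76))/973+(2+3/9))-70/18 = -1.56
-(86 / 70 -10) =307 / 35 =8.77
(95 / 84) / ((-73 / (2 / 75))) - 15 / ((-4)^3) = 344317 / 1471680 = 0.23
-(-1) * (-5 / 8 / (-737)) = 5 / 5896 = 0.00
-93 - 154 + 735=488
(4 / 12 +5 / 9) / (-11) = -0.08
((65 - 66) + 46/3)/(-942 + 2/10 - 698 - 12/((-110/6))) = -2365/270459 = -0.01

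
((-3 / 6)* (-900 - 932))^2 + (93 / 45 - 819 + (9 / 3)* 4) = 838251.07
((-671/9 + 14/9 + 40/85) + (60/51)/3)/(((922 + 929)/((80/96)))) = -18395/566406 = -0.03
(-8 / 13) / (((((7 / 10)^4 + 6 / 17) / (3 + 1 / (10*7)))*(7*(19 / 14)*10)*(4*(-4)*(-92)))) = -89675 / 4009189639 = -0.00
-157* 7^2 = -7693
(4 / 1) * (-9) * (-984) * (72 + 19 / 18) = 2587920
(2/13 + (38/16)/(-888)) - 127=-11714743/92352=-126.85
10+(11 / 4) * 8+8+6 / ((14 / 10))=310 / 7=44.29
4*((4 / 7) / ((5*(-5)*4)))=-0.02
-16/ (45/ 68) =-1088/ 45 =-24.18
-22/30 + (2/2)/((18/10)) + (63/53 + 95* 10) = 2268161/2385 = 951.01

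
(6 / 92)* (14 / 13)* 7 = 147 / 299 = 0.49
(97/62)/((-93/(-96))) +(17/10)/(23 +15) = 606097/365180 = 1.66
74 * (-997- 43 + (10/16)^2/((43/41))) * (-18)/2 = 952731315/1376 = 692391.94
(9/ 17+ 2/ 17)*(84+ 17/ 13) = 12199/ 221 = 55.20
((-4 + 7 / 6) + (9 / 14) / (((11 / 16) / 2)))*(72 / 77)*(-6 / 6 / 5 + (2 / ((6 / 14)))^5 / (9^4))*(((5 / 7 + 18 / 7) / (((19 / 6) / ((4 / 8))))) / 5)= -814927076 / 63495684945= -0.01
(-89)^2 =7921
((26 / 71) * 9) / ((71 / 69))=16146 / 5041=3.20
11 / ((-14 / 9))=-7.07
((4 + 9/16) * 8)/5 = 73/10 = 7.30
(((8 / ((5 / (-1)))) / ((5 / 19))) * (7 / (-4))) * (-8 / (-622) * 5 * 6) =6384 / 1555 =4.11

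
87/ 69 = 29/ 23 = 1.26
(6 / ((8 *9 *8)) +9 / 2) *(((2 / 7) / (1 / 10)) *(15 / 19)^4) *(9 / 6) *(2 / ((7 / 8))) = 109603125 / 6385729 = 17.16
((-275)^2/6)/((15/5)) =75625/18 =4201.39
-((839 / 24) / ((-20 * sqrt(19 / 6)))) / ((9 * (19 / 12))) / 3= 839 * sqrt(114) / 389880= 0.02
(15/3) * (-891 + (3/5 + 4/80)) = -17807/4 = -4451.75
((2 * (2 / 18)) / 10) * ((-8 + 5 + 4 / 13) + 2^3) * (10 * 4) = 184 / 39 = 4.72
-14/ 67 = -0.21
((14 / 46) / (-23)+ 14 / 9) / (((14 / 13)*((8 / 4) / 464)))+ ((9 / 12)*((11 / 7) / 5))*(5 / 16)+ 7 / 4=712577353 / 2132928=334.08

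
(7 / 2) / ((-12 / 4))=-7 / 6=-1.17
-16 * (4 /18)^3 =-128 /729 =-0.18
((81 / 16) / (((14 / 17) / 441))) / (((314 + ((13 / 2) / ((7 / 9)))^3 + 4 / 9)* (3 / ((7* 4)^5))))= 384078529191168 / 22180037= 17316406.15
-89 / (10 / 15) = -267 / 2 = -133.50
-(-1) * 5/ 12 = 5/ 12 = 0.42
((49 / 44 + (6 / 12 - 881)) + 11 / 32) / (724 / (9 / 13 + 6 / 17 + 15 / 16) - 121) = -2169364653 / 602530016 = -3.60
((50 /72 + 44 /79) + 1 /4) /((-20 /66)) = -4697 /948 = -4.95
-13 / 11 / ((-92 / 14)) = 91 / 506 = 0.18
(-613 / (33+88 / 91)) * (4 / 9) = -223132 / 27819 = -8.02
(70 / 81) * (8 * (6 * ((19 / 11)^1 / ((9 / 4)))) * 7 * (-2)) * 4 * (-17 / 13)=81034240 / 34749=2331.99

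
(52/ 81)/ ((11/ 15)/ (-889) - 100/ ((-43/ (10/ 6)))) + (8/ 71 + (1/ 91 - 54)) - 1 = -21207275127104/ 387625944069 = -54.71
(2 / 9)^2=4 / 81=0.05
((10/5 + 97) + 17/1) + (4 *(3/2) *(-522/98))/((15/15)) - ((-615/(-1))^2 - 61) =-18525918/49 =-378079.96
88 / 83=1.06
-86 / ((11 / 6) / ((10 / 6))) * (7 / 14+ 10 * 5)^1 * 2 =-7896.36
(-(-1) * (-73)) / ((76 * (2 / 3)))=-219 / 152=-1.44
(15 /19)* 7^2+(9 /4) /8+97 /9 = 272195 /5472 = 49.74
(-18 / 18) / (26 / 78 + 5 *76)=-3 / 1141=-0.00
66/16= 33/8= 4.12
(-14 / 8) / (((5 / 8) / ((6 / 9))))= -28 / 15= -1.87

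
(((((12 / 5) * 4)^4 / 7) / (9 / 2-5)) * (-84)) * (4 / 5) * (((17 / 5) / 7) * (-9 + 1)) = -69306679296 / 109375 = -633661.07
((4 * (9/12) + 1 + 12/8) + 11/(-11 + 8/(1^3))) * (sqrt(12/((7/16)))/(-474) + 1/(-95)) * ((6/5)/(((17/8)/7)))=-0.16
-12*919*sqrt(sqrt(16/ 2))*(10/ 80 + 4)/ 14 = -90981*2^(3/ 4)/ 28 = -5464.69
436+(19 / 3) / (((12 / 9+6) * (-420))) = 4028621 / 9240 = 436.00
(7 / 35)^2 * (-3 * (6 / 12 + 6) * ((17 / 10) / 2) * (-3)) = 1.99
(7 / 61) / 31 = 7 / 1891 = 0.00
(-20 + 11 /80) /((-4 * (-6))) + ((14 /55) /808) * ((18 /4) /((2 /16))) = -1741187 /2133120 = -0.82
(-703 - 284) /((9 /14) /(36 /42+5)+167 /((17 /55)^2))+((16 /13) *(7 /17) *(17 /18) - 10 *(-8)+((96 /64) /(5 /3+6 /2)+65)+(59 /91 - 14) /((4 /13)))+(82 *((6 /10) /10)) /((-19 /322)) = 595056927533147 /32232239225550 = 18.46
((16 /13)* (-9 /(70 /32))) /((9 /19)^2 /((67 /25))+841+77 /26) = -111453696 /18577579685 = -0.01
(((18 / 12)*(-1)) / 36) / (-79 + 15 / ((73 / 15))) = 0.00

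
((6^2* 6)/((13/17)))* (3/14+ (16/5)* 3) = 1261332/455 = 2772.16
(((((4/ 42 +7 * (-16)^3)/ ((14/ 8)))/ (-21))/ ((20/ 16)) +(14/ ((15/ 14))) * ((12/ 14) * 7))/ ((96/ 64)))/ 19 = 21687728/ 879795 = 24.65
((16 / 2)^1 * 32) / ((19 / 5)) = 1280 / 19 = 67.37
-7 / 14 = -0.50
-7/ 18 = -0.39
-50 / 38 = -25 / 19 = -1.32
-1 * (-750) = 750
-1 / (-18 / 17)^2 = -289 / 324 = -0.89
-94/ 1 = -94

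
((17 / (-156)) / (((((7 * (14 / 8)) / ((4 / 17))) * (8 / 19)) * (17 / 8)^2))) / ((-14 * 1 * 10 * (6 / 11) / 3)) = 836 / 19329765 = 0.00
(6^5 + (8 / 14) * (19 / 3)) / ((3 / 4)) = 653488 / 63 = 10372.83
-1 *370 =-370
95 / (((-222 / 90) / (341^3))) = -56503844925 / 37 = -1527130943.92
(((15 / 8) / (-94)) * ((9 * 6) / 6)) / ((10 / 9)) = -243 / 1504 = -0.16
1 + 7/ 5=12/ 5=2.40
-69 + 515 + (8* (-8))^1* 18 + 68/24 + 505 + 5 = -1159/6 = -193.17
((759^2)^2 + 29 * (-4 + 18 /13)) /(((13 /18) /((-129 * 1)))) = -10017807247792854 /169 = -59276965963271.33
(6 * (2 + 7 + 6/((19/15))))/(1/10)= 15660/19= 824.21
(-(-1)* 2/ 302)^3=1/ 3442951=0.00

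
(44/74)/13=22/481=0.05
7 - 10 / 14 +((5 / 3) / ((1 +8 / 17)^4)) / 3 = 31522147 / 4921875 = 6.40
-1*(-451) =451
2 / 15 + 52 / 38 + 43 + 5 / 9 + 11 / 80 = 123653 / 2736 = 45.19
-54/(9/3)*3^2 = -162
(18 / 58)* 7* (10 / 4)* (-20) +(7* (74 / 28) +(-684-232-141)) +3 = -1144.12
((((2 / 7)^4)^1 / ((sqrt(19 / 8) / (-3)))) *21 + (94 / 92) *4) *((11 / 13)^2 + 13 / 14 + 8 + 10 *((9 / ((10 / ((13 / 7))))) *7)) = 14083127 / 27209- 43148304 *sqrt(38) / 7709611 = 483.09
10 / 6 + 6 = 23 / 3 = 7.67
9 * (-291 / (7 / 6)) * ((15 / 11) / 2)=-117855 / 77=-1530.58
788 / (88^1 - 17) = 788 / 71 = 11.10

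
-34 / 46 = -0.74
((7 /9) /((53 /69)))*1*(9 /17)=0.54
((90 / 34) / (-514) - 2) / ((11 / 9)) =-157689 / 96118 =-1.64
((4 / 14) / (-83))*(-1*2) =4 / 581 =0.01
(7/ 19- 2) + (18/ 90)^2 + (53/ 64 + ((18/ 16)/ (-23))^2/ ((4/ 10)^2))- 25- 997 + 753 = -269.75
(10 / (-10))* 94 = -94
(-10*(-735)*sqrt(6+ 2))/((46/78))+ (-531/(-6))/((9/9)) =177/2+ 573300*sqrt(2)/23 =35339.31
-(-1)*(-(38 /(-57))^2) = -4 /9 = -0.44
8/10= 4/5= 0.80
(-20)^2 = 400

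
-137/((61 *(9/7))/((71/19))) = -68089/10431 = -6.53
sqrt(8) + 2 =2 + 2 * sqrt(2) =4.83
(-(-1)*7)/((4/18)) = 63/2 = 31.50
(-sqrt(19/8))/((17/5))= -5 * sqrt(38)/68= -0.45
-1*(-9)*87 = 783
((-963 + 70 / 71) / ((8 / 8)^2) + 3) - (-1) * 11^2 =-59499 / 71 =-838.01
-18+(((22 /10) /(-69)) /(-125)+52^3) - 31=6061606886 /43125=140559.00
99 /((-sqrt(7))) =-99 * sqrt(7) /7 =-37.42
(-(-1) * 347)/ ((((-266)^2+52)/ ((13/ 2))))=4511/ 141616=0.03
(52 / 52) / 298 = 0.00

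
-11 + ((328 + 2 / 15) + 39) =5342 / 15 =356.13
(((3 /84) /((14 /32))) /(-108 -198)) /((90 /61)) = -61 /337365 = -0.00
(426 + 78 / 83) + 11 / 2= 71785 / 166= 432.44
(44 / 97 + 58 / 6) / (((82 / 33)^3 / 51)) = 1799185905 / 53482696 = 33.64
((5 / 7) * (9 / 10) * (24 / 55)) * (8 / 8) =108 / 385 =0.28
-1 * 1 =-1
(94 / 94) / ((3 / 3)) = 1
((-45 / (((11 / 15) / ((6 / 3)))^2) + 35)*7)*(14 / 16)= -1776985 / 968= -1835.73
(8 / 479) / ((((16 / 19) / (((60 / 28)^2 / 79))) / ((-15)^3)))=-14428125 / 3708418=-3.89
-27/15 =-9/5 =-1.80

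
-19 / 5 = -3.80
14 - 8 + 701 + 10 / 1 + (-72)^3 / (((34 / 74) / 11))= -151899747 / 17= -8935279.24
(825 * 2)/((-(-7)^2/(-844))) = 1392600/49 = 28420.41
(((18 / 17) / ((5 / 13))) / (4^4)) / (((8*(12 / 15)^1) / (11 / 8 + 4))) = 5031 / 557056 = 0.01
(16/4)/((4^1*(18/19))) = 19/18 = 1.06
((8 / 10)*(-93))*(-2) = 744 / 5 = 148.80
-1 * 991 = -991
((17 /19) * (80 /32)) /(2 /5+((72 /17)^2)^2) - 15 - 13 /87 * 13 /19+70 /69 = -48014939308421 /3409957617412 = -14.08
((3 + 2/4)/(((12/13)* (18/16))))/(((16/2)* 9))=91/1944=0.05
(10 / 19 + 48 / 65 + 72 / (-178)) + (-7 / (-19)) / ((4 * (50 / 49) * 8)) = 30655411 / 35172800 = 0.87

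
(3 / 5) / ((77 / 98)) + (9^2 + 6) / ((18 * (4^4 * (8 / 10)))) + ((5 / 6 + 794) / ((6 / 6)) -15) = 87929101 / 112640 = 780.62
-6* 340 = -2040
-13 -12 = -25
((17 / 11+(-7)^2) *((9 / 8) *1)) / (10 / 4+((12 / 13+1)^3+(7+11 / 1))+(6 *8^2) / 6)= 305383 / 491997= 0.62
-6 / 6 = -1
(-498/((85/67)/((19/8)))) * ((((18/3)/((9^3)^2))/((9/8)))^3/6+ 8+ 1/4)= -8478140713274074038331775/1102295001621161544624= -7691.35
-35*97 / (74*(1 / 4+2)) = -6790 / 333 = -20.39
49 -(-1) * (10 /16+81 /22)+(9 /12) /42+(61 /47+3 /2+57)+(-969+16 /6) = -18526619 /21714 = -853.21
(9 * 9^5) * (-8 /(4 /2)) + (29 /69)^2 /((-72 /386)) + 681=-364230888181 /171396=-2125083.95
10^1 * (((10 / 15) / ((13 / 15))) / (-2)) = -50 / 13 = -3.85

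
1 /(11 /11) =1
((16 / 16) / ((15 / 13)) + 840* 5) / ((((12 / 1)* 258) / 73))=4599949 / 46440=99.05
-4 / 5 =-0.80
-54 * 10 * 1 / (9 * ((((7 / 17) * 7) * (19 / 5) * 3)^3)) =-12282500 / 7262590419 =-0.00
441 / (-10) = -441 / 10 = -44.10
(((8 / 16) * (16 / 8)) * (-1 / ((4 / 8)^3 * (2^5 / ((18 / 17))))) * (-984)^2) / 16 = -272322 / 17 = -16018.94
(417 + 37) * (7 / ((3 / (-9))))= -9534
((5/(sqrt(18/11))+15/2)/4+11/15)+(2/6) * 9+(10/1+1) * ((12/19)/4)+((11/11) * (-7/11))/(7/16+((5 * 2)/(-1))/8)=5 * sqrt(22)/24+2650181/326040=9.11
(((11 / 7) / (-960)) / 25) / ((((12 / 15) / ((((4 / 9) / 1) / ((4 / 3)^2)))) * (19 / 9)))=-33 / 3404800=-0.00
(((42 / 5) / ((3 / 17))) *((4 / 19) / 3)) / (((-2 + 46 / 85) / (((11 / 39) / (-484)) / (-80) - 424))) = 117752192537 / 121286880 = 970.86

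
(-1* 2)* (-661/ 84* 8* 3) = 2644/ 7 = 377.71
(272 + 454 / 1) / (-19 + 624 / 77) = -66.63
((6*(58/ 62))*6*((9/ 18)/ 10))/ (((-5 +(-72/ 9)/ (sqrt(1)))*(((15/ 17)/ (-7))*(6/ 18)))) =31059/ 10075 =3.08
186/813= 62/271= 0.23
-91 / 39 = -2.33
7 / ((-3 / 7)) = -16.33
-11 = -11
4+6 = 10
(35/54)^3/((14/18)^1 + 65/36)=42875/406782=0.11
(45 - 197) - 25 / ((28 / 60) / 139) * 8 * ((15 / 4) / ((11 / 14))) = -3129172 / 11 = -284470.18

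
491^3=118370771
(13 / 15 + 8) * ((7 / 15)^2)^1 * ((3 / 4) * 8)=11.59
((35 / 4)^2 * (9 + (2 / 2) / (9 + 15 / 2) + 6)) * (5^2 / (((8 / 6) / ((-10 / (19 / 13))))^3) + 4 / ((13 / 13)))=-112725402015275 / 28972416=-3890783.63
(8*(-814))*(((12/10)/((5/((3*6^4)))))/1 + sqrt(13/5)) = -151911936/25-6512*sqrt(65)/5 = -6086977.72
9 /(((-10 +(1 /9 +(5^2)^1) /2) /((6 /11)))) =486 /253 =1.92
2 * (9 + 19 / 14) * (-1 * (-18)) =2610 / 7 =372.86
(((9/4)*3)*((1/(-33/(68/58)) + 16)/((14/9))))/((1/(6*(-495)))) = -83532465/406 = -205744.99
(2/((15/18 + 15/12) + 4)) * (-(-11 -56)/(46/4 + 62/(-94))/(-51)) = -50384/1264579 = -0.04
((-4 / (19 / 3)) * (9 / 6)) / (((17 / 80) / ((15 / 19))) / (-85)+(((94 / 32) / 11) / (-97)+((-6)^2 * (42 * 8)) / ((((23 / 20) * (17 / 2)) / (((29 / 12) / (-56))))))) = 22528638000 / 1270041492121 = 0.02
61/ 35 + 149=5276/ 35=150.74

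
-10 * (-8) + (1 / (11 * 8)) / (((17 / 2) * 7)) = 418881 / 5236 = 80.00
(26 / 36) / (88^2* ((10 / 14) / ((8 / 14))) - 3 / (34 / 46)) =221 / 2960838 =0.00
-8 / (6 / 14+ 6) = -56 / 45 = -1.24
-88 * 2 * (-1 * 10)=1760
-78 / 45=-26 / 15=-1.73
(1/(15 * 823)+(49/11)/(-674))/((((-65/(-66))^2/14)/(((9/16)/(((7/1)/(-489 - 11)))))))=177454827/46872319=3.79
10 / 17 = 0.59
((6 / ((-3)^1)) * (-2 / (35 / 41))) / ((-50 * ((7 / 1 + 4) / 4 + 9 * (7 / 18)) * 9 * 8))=-41 / 196875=-0.00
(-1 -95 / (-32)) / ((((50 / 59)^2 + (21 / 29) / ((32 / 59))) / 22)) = 139915314 / 6632959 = 21.09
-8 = -8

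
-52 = -52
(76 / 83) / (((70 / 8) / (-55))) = -3344 / 581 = -5.76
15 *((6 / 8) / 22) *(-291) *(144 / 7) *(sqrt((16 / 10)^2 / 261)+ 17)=-52343.04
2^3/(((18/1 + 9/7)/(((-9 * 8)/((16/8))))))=-224/15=-14.93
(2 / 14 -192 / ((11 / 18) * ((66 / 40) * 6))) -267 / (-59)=-1352632 / 49973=-27.07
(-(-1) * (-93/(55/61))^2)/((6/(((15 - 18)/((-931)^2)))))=-32182929/5243904050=-0.01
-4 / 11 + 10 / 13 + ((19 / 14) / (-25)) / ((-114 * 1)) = 0.41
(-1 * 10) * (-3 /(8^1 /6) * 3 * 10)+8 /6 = 676.33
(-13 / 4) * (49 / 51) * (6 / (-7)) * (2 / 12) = 91 / 204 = 0.45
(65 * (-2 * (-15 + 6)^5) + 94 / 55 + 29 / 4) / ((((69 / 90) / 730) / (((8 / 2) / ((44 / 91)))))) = 168280811903295 / 2783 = 60467413547.72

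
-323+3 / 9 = -968 / 3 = -322.67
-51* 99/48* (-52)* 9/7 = 196911/28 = 7032.54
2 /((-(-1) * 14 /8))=8 /7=1.14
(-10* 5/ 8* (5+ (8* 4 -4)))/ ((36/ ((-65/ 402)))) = 17875/ 19296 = 0.93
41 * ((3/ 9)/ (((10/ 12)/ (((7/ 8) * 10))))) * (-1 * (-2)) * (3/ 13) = 861/ 13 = 66.23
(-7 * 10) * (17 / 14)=-85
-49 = -49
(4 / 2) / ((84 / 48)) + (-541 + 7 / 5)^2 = 50954628 / 175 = 291169.30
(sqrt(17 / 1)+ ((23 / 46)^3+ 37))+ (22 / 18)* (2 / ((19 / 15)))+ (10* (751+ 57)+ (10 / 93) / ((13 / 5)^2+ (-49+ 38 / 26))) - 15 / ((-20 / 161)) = sqrt(17)+ 514560287631 / 62448136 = 8243.93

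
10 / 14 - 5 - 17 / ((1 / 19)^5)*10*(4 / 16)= -1473278965 / 14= -105234211.79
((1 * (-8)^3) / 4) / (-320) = 2 / 5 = 0.40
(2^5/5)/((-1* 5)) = -32/25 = -1.28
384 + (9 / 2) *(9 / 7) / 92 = 494673 / 1288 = 384.06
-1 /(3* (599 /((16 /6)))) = -8 /5391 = -0.00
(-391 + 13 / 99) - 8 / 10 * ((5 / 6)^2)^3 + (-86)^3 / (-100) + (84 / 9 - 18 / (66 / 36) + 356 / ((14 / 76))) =7901.51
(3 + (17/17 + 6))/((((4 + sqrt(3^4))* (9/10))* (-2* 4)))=-25/234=-0.11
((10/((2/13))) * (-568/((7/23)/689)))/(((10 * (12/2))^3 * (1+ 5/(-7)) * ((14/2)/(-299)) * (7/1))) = 4373407519/529200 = 8264.19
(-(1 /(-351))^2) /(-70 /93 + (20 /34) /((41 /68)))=-1271 /34906950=-0.00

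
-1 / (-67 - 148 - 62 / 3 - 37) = 3 / 818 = 0.00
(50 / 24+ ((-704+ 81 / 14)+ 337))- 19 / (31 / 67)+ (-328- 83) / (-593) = -616900393 / 1544172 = -399.50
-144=-144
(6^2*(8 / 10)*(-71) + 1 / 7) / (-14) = 71563 / 490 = 146.05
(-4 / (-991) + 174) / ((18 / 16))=1379504 / 8919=154.67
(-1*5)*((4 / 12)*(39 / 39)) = -5 / 3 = -1.67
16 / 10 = 8 / 5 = 1.60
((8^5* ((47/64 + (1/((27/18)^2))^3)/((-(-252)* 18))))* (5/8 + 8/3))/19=24242888/23560551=1.03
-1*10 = -10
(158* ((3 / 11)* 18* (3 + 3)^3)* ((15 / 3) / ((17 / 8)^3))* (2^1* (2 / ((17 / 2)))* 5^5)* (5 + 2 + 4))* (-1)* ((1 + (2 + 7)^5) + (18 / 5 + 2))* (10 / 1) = -69653935300608000000 / 83521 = -833969125137486.38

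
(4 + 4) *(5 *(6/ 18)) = 40/ 3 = 13.33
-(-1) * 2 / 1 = 2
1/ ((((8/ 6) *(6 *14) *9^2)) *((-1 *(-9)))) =1/ 81648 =0.00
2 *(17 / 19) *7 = 238 / 19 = 12.53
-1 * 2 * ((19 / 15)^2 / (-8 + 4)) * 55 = 3971 / 90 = 44.12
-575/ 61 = -9.43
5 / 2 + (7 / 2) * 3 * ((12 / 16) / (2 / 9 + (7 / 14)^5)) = 4901 / 146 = 33.57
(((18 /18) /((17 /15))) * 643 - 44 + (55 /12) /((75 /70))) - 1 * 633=-32243 /306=-105.37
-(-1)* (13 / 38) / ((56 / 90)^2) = 26325 / 29792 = 0.88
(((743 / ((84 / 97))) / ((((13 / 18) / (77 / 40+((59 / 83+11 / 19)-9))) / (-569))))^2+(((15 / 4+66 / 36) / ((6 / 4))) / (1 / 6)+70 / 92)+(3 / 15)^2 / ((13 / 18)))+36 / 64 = 2838328534936231773609786773 / 185600506041600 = 15292676703694.20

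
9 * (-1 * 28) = -252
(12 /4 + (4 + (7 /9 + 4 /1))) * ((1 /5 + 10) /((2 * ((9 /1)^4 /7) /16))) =100912 /98415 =1.03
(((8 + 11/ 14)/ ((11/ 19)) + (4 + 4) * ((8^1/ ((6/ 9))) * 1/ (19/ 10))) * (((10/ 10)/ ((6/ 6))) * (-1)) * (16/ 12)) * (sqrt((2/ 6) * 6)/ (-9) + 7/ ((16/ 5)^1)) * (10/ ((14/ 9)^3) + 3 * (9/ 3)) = -5124237165/ 2293984 + 113871937 * sqrt(2)/ 1003618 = -2073.31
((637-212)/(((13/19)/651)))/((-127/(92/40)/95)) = -2297232525/3302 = -695709.43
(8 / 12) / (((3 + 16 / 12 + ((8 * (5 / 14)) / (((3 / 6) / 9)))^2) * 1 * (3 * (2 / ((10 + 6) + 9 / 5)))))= 4361 / 5841555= 0.00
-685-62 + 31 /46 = -34331 /46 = -746.33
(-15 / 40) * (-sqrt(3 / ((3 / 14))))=3 * sqrt(14) / 8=1.40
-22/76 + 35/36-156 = -155.32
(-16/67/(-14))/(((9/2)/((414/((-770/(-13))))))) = 4784/180565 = 0.03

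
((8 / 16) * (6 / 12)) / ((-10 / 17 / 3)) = -51 / 40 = -1.28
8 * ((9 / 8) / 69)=3 / 23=0.13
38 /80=19 /40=0.48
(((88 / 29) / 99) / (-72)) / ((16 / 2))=-1 / 18792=-0.00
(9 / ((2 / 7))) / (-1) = -63 / 2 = -31.50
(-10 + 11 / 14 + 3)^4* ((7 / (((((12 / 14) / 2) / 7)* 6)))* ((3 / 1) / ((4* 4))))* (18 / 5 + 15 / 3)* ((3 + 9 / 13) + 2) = 30382669917 / 116480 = 260840.23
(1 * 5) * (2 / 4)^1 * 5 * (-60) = -750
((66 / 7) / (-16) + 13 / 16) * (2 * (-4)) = -25 / 14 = -1.79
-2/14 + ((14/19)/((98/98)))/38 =-312/2527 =-0.12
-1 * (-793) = 793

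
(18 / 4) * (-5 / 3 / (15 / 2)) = -1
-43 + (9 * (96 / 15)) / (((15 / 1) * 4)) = -42.04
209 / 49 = 4.27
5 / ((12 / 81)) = 135 / 4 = 33.75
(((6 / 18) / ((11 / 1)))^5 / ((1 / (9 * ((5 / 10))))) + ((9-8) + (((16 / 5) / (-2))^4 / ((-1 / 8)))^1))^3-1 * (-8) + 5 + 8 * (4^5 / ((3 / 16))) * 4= 6222848948671970554892094642178627 / 160587452575406755142578125000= 38750.53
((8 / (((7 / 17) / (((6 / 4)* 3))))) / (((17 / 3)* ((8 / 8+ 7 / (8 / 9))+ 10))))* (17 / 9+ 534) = 66144 / 151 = 438.04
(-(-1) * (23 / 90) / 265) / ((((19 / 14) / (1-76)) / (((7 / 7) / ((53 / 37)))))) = -5957 / 160113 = -0.04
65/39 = 5/3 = 1.67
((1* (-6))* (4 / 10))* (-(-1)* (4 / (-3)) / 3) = 16 / 15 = 1.07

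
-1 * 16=-16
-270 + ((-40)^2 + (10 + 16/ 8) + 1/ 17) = 22815/ 17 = 1342.06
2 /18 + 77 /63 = 4 /3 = 1.33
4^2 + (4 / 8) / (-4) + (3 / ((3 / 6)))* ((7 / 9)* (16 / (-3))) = -9.01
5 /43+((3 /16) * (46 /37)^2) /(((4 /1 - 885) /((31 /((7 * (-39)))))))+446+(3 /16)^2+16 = 462.15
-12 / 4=-3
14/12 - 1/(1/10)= -53/6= -8.83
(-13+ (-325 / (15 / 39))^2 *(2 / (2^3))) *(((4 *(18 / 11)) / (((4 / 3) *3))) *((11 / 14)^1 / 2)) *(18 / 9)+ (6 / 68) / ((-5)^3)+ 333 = 13674547083 / 59500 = 229824.32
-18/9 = -2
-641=-641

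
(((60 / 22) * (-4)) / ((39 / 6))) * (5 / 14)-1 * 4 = -4604 / 1001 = -4.60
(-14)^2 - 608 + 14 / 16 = -3289 / 8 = -411.12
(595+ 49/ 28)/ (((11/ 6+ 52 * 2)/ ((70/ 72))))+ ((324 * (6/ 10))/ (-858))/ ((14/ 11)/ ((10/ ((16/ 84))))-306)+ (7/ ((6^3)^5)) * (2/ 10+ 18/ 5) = 537181387860467836069/ 97977600814456995840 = 5.48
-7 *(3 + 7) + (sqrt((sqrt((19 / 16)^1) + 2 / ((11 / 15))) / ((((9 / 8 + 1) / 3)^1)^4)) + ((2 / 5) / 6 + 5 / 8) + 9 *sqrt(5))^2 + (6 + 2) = -62 + (263857 + 34560 *sqrt(11) *sqrt(11 *sqrt(19) + 120) + 3433320 *sqrt(5))^2 / 145526990400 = 548.59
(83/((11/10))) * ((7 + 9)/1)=13280/11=1207.27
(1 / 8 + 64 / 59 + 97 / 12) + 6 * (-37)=-301193 / 1416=-212.71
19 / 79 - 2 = -139 / 79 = -1.76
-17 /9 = -1.89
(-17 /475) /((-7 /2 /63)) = 0.64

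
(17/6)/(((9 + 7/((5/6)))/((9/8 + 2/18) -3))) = -10795/37584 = -0.29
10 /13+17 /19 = 411 /247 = 1.66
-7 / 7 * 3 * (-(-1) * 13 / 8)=-39 / 8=-4.88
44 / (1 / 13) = 572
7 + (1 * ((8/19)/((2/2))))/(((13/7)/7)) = 2121/247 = 8.59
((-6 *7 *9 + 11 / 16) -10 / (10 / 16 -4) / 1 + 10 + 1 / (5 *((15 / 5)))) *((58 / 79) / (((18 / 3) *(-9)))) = 22818679 / 4607280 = 4.95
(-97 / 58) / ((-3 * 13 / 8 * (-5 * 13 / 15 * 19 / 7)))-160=-14901756 / 93119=-160.03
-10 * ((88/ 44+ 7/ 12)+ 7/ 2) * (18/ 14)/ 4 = -1095/ 56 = -19.55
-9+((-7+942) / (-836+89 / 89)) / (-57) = -85484 / 9519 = -8.98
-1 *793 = -793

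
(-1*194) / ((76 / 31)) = -3007 / 38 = -79.13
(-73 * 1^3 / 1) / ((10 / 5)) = -73 / 2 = -36.50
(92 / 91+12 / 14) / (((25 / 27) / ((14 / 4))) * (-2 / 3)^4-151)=-371790 / 30041167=-0.01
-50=-50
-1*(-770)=770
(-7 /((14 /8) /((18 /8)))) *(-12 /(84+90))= 18 /29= 0.62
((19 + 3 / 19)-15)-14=-187 / 19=-9.84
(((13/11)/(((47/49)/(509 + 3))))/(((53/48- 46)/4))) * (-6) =375717888/1114135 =337.23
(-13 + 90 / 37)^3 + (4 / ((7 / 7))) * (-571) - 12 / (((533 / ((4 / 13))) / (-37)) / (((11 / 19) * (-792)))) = -23884256681209 / 6668518103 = -3581.64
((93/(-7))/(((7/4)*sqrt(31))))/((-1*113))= 12*sqrt(31)/5537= 0.01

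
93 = 93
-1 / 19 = -0.05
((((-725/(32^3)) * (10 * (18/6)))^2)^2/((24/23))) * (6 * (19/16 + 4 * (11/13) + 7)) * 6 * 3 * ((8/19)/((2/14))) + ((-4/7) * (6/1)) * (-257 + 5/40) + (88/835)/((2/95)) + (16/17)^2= 37805177693501701075688698591/24051881511839200484261888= 1571.82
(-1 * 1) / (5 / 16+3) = -16 / 53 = -0.30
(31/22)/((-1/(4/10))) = -31/55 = -0.56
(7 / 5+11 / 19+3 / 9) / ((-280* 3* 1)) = -659 / 239400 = -0.00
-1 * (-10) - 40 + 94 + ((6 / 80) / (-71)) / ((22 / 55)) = 72701 / 1136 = 64.00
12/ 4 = 3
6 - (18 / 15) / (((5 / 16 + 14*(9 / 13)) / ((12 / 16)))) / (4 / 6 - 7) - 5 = 200503 / 197695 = 1.01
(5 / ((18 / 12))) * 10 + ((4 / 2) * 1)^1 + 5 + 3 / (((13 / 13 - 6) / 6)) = 551 / 15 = 36.73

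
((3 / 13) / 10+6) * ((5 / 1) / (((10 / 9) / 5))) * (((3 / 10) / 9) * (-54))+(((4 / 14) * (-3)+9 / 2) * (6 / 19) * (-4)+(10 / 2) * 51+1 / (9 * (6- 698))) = 87003388 / 13460265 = 6.46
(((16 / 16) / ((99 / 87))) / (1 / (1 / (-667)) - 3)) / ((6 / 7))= -203 / 132660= -0.00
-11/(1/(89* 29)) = -28391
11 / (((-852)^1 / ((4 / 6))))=-11 / 1278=-0.01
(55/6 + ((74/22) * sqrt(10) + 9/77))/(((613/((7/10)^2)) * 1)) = 30023/4045800 + 1813 * sqrt(10)/674300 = 0.02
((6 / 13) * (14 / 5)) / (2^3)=21 / 130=0.16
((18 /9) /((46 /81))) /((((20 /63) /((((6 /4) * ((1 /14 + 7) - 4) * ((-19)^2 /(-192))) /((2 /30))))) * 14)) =-33948801 /329728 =-102.96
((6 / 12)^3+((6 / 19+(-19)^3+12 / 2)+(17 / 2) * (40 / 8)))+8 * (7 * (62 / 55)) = -56404351 / 8360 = -6746.93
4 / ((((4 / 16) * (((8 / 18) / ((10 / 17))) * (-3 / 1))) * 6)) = -20 / 17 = -1.18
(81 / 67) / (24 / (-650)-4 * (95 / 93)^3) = -21174698025 / 75324065528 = -0.28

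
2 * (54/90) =1.20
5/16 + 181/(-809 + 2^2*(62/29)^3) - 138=-41437218511/300438224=-137.92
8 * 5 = 40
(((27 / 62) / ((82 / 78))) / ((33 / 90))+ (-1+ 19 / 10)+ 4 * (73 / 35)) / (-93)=-10151357 / 91016310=-0.11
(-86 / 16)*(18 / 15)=-129 / 20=-6.45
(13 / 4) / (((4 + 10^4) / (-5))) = -65 / 40016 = -0.00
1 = 1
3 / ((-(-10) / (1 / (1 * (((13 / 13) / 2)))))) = 3 / 5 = 0.60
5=5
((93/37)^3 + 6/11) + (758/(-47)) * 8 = -2948620997/26187601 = -112.60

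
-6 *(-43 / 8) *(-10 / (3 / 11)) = -2365 / 2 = -1182.50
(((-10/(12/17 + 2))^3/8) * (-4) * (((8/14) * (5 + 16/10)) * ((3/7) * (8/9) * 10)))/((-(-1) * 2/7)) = 108086000/85169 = 1269.08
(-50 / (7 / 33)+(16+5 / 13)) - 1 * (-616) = 36097 / 91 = 396.67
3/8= 0.38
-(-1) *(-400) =-400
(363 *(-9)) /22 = -297 /2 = -148.50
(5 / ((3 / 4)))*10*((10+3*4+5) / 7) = 1800 / 7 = 257.14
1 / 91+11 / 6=1007 / 546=1.84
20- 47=-27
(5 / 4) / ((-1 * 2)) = -5 / 8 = -0.62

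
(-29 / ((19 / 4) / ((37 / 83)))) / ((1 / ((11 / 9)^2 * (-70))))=284.59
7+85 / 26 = 267 / 26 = 10.27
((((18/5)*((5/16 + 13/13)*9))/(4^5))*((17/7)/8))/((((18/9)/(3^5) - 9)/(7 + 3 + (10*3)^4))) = -81311476833/71598080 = -1135.67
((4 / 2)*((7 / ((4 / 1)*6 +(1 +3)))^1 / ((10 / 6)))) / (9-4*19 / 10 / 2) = 3 / 52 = 0.06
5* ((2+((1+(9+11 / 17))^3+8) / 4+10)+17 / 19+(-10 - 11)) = 551927235 / 373388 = 1478.16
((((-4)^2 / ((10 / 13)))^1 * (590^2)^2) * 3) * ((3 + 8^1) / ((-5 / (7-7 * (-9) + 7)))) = -1280872914921600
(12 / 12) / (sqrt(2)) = 0.71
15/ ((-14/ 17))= -255/ 14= -18.21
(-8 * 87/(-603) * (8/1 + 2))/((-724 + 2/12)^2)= 27840/1263730483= 0.00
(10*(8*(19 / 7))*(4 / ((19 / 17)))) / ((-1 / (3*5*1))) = -81600 / 7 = -11657.14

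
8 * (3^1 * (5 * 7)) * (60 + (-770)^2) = 498086400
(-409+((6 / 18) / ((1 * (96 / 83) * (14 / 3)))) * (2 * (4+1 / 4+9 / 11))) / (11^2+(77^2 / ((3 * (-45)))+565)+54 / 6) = -543366135 / 866302976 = -0.63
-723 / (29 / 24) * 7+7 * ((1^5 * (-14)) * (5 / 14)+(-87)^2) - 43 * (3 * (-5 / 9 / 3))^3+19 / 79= 81448002352 / 1670139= 48767.20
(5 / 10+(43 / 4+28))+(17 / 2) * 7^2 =1823 / 4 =455.75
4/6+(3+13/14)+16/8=277/42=6.60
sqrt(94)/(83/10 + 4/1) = 10 *sqrt(94)/123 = 0.79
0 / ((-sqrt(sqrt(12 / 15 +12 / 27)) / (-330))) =0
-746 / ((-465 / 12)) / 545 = 2984 / 84475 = 0.04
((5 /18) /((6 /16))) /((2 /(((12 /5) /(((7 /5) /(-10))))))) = -400 /63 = -6.35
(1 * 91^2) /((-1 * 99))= -8281 /99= -83.65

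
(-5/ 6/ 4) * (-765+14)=3755/ 24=156.46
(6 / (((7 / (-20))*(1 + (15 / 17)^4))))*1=-5011260 / 469511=-10.67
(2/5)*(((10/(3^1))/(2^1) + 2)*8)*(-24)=-1408/5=-281.60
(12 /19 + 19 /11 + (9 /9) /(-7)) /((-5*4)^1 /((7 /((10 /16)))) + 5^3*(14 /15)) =19452 /1008425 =0.02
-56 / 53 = -1.06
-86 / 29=-2.97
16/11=1.45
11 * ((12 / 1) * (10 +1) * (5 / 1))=7260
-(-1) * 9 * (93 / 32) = 26.16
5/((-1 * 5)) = -1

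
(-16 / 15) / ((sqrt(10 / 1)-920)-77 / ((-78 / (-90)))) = 2704 * sqrt(10) / 2580023025+ 545584 / 516004605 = 0.00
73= 73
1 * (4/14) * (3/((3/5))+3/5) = 8/5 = 1.60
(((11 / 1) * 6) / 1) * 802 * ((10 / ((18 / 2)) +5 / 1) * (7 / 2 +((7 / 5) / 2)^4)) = 604911307 / 500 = 1209822.61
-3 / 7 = -0.43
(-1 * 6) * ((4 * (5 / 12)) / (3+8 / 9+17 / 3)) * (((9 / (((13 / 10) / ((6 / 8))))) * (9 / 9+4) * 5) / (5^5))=-243 / 5590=-0.04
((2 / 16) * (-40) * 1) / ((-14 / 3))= 15 / 14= 1.07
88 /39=2.26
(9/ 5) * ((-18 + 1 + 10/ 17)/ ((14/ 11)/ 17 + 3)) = -27621/ 2875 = -9.61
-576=-576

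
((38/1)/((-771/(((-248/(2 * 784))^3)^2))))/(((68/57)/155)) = -49660268470355/495391406335336448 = -0.00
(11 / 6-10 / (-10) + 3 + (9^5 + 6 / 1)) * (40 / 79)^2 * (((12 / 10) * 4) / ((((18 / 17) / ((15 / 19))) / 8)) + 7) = 191924084000 / 355737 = 539511.17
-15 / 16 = -0.94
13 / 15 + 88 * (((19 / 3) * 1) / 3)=186.64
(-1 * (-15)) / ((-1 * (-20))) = 0.75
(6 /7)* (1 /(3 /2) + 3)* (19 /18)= 209 /63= 3.32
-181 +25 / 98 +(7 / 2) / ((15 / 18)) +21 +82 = -36037 / 490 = -73.54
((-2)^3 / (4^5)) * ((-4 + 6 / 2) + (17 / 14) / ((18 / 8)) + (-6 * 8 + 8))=2549 / 8064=0.32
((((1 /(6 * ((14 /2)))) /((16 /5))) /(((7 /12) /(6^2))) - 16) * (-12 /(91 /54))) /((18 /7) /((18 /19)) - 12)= -493452 /41405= -11.92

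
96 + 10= 106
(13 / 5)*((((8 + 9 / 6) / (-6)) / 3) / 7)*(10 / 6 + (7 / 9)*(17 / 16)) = -88673 / 181440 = -0.49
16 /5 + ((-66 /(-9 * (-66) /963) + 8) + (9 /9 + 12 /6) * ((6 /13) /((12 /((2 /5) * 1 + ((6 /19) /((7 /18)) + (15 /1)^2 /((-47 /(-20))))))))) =-34379404 /406315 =-84.61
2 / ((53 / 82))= 164 / 53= 3.09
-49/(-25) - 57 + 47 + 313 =7624/25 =304.96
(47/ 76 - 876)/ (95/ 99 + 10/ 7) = -366.55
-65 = -65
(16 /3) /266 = 8 /399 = 0.02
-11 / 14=-0.79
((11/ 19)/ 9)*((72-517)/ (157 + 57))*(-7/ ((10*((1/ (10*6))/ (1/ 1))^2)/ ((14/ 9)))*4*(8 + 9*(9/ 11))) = 589607200/ 18297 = 32224.26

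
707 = 707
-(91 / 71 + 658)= -46809 / 71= -659.28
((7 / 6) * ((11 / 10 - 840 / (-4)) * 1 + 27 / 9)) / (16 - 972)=-14987 / 57360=-0.26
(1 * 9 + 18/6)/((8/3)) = 4.50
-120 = -120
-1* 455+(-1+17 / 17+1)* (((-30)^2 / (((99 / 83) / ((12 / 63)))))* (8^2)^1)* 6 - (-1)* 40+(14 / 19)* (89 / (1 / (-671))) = 15758173 / 1463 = 10771.14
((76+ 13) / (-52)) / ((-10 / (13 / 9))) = 89 / 360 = 0.25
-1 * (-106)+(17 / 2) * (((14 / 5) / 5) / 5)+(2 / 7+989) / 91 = 9381678 / 79625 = 117.82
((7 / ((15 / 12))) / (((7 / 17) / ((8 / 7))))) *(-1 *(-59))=32096 / 35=917.03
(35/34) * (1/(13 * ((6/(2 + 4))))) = 35/442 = 0.08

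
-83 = -83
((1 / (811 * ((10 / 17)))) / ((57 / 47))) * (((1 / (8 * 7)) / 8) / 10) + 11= 22780666399 / 2070969600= 11.00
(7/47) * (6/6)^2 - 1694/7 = -11367/47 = -241.85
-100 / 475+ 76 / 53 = 1232 / 1007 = 1.22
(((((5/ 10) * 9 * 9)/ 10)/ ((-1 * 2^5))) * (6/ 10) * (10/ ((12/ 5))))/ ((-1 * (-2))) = -81/ 512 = -0.16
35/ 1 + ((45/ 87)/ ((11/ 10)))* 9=12515/ 319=39.23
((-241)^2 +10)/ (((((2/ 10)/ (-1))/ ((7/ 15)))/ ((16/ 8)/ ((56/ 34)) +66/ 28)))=-1452275/ 3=-484091.67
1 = 1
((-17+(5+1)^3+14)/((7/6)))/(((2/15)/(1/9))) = 1065/7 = 152.14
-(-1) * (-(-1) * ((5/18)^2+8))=2617/324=8.08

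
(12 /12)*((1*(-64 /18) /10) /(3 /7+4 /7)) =-0.36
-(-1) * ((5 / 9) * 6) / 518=5 / 777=0.01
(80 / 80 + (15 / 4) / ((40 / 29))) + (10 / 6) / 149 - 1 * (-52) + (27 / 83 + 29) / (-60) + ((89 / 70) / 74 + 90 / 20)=6125094435 / 102497696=59.76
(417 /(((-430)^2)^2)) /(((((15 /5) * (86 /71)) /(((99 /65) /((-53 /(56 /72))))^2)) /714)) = 20889248457 /17446998767350750000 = 0.00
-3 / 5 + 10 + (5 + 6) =102 / 5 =20.40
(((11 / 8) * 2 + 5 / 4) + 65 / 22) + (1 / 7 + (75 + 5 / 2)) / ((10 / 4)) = 29269 / 770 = 38.01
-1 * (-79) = 79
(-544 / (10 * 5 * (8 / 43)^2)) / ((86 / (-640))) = 2339.20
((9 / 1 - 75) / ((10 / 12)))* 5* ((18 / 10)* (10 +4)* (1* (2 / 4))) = -24948 / 5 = -4989.60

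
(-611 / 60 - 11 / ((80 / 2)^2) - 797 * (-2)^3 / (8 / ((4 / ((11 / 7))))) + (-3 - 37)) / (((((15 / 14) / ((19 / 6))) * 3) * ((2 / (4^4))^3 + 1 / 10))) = 19492.16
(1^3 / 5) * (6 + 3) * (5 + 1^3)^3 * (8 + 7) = 5832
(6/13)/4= 3/26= 0.12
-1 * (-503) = 503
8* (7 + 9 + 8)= 192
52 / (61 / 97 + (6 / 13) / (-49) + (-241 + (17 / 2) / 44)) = -282746464 / 1306002499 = -0.22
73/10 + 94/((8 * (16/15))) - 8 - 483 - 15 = -487.68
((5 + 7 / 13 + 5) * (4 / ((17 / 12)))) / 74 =3288 / 8177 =0.40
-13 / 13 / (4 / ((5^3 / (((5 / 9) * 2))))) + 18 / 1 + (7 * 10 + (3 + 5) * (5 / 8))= 519 / 8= 64.88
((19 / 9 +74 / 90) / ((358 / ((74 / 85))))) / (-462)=-74 / 4792725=-0.00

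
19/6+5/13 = 277/78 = 3.55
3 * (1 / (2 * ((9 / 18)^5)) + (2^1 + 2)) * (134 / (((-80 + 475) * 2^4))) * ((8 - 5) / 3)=201 / 158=1.27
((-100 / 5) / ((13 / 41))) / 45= -164 / 117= -1.40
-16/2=-8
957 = 957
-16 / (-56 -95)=16 / 151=0.11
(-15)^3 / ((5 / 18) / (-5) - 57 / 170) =2581875 / 299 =8635.03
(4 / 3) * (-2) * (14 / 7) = -16 / 3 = -5.33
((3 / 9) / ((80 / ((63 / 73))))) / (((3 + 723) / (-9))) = -63 / 1413280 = -0.00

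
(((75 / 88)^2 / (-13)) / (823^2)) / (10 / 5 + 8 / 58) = -163125 / 4227660035456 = -0.00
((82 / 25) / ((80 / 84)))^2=741321 / 62500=11.86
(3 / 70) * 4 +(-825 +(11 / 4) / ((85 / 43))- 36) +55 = -1914561 / 2380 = -804.44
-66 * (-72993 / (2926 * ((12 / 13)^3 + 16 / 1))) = 481096863 / 4905040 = 98.08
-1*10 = -10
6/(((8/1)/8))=6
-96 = -96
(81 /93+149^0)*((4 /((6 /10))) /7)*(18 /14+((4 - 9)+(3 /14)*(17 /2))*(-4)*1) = 2320 /93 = 24.95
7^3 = 343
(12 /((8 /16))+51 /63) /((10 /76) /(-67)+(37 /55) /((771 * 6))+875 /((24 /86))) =112497581460 /14217386436239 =0.01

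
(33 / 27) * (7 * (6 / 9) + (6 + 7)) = 21.59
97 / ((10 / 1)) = 97 / 10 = 9.70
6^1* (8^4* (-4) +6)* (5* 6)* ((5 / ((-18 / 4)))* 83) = 271874800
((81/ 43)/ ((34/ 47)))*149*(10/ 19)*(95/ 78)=4727025/ 19006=248.71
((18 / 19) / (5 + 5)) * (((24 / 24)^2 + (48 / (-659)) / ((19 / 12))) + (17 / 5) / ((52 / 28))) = 20397816 / 77317175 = 0.26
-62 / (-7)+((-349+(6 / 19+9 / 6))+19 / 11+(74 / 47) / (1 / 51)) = -35247153 / 137522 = -256.30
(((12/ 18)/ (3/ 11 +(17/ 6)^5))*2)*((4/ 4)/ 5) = 0.00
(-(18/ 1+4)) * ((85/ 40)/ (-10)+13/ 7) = -10131/ 280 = -36.18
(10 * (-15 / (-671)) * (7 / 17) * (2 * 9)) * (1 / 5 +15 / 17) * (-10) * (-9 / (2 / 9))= 140842800 / 193919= 726.30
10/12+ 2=17/6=2.83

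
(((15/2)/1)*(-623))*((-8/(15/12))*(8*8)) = 1913856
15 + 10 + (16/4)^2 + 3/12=165/4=41.25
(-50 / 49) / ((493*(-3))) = 50 / 72471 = 0.00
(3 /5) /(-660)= -1 /1100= -0.00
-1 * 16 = -16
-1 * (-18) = 18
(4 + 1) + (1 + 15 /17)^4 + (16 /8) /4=3015883 /167042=18.05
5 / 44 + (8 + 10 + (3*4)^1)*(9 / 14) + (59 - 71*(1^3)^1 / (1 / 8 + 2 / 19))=-354113 / 1540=-229.94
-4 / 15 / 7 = -0.04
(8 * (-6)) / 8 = -6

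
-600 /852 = -0.70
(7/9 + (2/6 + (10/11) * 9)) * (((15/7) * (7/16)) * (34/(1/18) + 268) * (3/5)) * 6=27600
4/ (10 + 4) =2/ 7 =0.29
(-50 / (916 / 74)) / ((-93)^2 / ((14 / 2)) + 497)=-6475 / 2777312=-0.00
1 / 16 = 0.06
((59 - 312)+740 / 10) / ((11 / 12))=-2148 / 11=-195.27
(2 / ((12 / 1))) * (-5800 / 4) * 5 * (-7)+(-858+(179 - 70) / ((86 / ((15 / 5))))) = 1961867 / 258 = 7604.14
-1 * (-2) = 2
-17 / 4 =-4.25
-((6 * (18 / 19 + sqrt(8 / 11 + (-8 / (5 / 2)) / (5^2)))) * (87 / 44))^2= -12652862661 / 60061375-1226178 * sqrt(11330) / 632225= -417.11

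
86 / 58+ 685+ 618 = 37830 / 29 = 1304.48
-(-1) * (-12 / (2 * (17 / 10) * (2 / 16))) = -480 / 17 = -28.24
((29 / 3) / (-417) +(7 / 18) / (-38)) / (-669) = 353 / 7067316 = 0.00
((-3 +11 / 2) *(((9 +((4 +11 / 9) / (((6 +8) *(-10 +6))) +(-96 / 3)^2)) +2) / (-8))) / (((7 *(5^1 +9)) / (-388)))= 252972605 / 197568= 1280.43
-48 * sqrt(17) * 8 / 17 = -384 * sqrt(17) / 17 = -93.13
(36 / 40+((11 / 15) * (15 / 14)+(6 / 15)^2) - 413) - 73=-84727 / 175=-484.15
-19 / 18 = -1.06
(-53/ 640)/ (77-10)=-53/ 42880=-0.00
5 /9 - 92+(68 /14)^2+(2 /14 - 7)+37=-16630 /441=-37.71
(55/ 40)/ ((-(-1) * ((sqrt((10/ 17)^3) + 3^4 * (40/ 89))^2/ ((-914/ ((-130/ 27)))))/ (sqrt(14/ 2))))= -58847861922725691 * sqrt(1190)/ 157130622055149886000 + 9526576809410168931 * sqrt(7)/ 48347883709276888000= 0.51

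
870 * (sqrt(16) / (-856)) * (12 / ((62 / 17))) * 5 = -221850 / 3317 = -66.88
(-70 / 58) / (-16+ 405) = -35 / 11281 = -0.00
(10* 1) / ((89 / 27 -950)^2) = 7290 / 653364721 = 0.00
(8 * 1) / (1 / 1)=8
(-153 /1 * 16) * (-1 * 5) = 12240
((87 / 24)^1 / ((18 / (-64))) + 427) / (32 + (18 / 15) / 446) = 4155605 / 321147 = 12.94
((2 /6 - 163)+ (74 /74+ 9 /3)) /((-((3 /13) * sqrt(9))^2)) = 331.05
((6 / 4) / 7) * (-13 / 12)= -13 / 56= -0.23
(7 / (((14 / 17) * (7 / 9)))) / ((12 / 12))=153 / 14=10.93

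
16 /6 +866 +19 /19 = 2609 /3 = 869.67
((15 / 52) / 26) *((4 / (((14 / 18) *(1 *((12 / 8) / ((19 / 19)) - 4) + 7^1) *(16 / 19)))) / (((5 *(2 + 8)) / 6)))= 171 / 94640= 0.00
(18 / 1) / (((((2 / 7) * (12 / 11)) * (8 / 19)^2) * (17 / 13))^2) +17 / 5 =653552818341 / 189399040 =3450.67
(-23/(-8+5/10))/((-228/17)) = -391/1710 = -0.23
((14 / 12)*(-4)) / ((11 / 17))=-7.21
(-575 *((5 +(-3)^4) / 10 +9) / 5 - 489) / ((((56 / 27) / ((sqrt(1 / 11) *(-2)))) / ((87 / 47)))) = 843291 *sqrt(11) / 2068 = 1352.46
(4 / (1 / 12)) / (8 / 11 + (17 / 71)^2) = 2661648 / 43507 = 61.18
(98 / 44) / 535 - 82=-965091 / 11770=-82.00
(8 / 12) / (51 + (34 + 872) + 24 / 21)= 0.00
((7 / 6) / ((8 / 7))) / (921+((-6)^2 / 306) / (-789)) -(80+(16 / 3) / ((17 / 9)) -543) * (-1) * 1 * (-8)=12369977654967 / 3360116912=3681.41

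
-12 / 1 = -12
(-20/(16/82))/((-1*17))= 205/34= 6.03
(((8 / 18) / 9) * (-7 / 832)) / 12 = -7 / 202176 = -0.00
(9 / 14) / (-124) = -0.01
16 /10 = 8 /5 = 1.60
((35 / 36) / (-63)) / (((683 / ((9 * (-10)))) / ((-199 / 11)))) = -4975 / 135234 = -0.04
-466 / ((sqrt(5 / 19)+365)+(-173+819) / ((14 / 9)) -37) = -161235767 / 257176363+11417*sqrt(95) / 257176363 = -0.63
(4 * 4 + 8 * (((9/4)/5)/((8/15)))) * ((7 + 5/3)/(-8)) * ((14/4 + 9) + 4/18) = -270907/864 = -313.55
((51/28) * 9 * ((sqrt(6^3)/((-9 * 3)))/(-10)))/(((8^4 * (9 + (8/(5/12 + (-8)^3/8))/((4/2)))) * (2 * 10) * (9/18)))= 1853 * sqrt(6)/1862041600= 0.00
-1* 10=-10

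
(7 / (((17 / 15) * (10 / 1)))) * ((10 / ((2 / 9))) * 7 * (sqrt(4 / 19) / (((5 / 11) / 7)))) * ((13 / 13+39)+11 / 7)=4234923 * sqrt(19) / 323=57150.47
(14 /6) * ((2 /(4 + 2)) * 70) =490 /9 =54.44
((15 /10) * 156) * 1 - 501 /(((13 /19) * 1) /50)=-472908 /13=-36377.54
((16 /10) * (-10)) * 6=-96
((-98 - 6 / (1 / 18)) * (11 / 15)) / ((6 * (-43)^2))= -1133 / 83205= -0.01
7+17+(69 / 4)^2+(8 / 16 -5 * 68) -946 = -15423 / 16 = -963.94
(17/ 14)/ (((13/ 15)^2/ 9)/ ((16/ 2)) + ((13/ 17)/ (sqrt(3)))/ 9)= 20.41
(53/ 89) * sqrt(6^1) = 53 * sqrt(6)/ 89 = 1.46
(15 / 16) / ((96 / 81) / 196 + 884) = 3969 / 3742528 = 0.00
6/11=0.55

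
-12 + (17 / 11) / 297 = -11.99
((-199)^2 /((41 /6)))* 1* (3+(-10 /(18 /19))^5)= -612835947722056 /807003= -759397360.01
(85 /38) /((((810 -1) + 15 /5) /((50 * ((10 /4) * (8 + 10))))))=95625 /15428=6.20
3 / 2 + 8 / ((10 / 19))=167 / 10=16.70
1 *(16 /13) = 16 /13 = 1.23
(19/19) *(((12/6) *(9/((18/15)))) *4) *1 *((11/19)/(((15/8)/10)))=3520/19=185.26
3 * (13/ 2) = 39/ 2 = 19.50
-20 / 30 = -2 / 3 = -0.67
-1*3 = -3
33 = 33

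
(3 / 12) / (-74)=-1 / 296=-0.00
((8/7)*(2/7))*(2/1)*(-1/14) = -16/343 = -0.05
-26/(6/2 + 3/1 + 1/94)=-2444/565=-4.33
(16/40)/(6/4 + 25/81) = 324/1465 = 0.22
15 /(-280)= -3 /56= -0.05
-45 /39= -1.15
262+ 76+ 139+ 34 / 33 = 478.03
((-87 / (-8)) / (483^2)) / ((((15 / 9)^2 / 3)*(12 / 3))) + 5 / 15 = 20737583 / 62210400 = 0.33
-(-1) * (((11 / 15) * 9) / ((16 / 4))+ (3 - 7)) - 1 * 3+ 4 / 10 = -99 / 20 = -4.95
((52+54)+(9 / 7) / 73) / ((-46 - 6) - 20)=-54175 / 36792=-1.47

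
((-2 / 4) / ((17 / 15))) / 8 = -15 / 272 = -0.06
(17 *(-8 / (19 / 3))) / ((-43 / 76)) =37.95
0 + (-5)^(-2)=1/25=0.04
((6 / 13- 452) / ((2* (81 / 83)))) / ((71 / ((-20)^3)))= 1948840000 / 74763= 26066.90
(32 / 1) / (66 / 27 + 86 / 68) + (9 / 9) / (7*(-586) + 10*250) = 15685649 / 1818270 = 8.63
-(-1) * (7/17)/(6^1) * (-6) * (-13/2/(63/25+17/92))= 104650/105757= 0.99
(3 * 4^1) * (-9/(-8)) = 27/2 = 13.50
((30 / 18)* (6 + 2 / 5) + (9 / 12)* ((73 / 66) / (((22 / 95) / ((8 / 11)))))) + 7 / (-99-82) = 19128107 / 1445466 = 13.23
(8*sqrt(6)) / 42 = 4*sqrt(6) / 21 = 0.47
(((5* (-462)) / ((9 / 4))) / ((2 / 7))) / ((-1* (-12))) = -2695 / 9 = -299.44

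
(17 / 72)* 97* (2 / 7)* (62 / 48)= 51119 / 6048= 8.45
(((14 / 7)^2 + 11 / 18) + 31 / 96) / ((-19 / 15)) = -7105 / 1824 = -3.90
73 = 73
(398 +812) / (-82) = -605 / 41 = -14.76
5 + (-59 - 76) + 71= -59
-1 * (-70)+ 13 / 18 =1273 / 18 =70.72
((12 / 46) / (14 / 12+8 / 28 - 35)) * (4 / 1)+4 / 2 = 63806 / 32407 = 1.97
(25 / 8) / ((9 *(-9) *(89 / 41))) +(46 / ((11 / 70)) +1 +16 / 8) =187595741 / 634392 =295.71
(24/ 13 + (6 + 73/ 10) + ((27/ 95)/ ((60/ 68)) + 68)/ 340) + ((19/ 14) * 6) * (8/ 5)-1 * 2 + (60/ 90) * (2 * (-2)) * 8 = 13077307/ 2593500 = 5.04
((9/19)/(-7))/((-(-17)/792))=-7128/2261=-3.15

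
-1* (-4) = 4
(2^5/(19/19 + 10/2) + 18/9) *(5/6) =55/9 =6.11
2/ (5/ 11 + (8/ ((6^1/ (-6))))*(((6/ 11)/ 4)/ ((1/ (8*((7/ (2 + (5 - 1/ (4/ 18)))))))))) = -110/ 1319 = -0.08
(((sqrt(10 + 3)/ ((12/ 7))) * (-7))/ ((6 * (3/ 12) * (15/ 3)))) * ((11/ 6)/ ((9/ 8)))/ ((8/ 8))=-1078 * sqrt(13)/ 1215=-3.20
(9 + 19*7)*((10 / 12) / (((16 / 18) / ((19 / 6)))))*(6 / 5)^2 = 12141 / 20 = 607.05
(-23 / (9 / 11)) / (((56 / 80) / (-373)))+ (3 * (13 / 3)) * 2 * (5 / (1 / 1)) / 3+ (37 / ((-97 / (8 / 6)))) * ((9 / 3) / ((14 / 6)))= 91798744 / 6111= 15021.89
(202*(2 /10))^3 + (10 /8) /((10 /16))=8242658 /125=65941.26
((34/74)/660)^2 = 289/596336400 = 0.00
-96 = -96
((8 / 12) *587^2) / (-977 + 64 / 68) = -11715346 / 49779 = -235.35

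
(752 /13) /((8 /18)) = 1692 /13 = 130.15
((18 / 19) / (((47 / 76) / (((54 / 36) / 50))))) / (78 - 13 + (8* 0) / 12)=54 / 76375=0.00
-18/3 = -6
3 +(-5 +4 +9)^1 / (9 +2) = 41 / 11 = 3.73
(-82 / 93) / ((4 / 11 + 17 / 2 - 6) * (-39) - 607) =1804 / 1470423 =0.00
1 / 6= 0.17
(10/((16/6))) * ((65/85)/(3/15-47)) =-25/408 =-0.06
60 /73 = 0.82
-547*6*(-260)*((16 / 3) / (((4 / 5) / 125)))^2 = 1777750000000 / 3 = 592583333333.33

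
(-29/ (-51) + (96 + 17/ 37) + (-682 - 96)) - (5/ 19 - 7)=-674.24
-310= -310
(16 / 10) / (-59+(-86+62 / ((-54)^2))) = -11664 / 1056895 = -0.01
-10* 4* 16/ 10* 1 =-64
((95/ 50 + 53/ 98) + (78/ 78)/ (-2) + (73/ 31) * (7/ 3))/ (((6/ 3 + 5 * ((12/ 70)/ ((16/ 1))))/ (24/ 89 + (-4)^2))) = 1962520736/ 33314925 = 58.91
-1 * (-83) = 83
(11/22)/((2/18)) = 9/2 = 4.50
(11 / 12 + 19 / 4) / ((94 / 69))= 391 / 94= 4.16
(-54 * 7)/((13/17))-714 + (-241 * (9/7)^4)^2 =32412002337105/74942413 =432492.11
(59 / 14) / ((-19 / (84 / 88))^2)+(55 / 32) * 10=12019709 / 698896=17.20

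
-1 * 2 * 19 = -38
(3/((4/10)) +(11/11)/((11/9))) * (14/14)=183/22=8.32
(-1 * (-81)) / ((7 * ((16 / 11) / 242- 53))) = -0.22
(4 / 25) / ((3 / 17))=68 / 75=0.91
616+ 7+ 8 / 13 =8107 / 13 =623.62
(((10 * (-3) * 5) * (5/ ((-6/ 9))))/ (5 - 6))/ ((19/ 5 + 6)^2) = -28125/ 2401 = -11.71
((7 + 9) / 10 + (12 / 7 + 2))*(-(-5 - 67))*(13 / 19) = 174096 / 665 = 261.80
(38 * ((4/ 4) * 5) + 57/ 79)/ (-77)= -15067/ 6083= -2.48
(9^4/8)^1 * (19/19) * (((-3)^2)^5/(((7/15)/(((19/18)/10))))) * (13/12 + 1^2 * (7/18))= 14449349349/896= 16126505.97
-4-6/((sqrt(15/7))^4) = -5.31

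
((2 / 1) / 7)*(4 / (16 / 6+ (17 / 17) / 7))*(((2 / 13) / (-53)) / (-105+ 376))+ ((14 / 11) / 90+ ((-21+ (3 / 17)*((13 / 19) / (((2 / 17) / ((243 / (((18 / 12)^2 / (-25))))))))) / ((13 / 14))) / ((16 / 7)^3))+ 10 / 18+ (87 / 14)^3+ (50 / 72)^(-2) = -27808103968912492727 / 3032579221351680000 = -9.17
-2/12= -1/6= -0.17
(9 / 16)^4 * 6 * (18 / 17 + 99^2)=3279876705 / 557056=5887.88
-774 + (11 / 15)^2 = -174029 / 225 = -773.46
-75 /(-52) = 75 /52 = 1.44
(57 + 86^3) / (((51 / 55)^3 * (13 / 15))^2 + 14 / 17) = 7483406523703515625 / 15305350313447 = 488940.56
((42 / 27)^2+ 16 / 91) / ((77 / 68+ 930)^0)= 19132 / 7371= 2.60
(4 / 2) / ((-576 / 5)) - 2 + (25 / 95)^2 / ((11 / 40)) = -2019151 / 1143648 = -1.77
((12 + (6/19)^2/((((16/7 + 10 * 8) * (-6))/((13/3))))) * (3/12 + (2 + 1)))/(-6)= -16217825/2495232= -6.50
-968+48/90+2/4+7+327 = -18989/30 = -632.97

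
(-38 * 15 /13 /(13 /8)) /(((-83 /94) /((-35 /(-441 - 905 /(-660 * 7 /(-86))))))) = 277244352 /118682447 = 2.34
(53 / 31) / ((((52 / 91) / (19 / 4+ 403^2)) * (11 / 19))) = 4579418095 / 5456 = 839336.16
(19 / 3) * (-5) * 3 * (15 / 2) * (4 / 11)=-2850 / 11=-259.09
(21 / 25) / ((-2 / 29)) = -609 / 50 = -12.18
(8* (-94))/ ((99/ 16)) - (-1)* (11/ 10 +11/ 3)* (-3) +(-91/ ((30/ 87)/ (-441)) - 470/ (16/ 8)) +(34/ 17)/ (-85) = 976216081/ 8415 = 116009.04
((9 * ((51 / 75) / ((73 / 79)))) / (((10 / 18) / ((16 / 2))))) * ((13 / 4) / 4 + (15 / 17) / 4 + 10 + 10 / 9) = 21137319 / 18250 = 1158.21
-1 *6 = -6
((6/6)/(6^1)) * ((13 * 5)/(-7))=-65/42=-1.55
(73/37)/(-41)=-0.05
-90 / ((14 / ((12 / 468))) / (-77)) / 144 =55 / 624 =0.09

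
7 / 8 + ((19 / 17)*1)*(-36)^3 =-7091593 / 136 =-52144.07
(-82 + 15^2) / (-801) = -143 / 801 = -0.18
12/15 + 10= 54/5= 10.80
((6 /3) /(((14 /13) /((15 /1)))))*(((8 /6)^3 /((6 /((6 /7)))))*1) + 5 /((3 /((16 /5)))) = 6512 /441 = 14.77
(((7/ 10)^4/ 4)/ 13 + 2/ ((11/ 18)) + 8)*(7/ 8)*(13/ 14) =64506411/ 7040000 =9.16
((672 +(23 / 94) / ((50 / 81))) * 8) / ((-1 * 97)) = -6320526 / 113975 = -55.46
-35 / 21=-5 / 3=-1.67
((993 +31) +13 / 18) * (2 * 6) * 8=295120 / 3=98373.33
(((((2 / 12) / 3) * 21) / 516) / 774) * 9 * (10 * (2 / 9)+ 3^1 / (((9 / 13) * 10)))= 1673 / 23963040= 0.00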